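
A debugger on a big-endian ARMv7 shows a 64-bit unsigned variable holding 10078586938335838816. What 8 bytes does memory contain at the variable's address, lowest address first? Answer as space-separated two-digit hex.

10078586938335838816 in hexadecimal, padded to 64 bits, is 0x8BDE556BF9664260.
Split into bytes (most-significant first): 8B DE 55 6B F9 66 42 60.
Big-endian: lowest address holds the most-significant byte.
So the memory order matches the most-significant-first order: 8B DE 55 6B F9 66 42 60.

8B DE 55 6B F9 66 42 60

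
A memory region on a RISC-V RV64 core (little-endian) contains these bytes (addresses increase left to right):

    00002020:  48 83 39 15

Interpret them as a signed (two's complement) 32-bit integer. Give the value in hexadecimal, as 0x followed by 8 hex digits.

0x15398348

Little-endian: lowest address holds the least-significant byte.
Reassemble most-significant byte first: 15 39 83 48 → 0x15398348.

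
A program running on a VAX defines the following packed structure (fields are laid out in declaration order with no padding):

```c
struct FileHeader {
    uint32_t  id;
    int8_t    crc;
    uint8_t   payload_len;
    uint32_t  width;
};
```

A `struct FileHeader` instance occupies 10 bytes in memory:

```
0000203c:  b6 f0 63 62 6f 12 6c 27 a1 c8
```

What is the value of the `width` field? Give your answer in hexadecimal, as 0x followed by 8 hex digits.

0xC8A1276C

`width` follows `id` (4 B), `crc` (1 B), `payload_len` (1 B), so it starts at offset 4 + 1 + 1 = 6 and occupies 4 bytes.
Bytes at offsets 6..9: 6C 27 A1 C8.
Little-endian stores the least-significant byte at the lowest address.
Reassemble most-significant byte first: C8 A1 27 6C → 0xC8A1276C.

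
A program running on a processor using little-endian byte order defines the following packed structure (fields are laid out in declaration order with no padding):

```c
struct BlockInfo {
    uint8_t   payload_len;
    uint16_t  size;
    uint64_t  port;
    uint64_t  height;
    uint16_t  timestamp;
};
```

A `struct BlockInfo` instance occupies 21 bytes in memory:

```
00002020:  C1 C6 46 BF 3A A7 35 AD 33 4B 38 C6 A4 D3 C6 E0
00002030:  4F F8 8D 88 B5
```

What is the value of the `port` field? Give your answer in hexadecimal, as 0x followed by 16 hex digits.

0x384B33AD35A73ABF

`port` follows `payload_len` (1 B), `size` (2 B), so it starts at offset 1 + 2 = 3 and occupies 8 bytes.
Bytes at offsets 3..10: BF 3A A7 35 AD 33 4B 38.
Little-endian: lowest address holds the least-significant byte.
Reassemble most-significant byte first: 38 4B 33 AD 35 A7 3A BF → 0x384B33AD35A73ABF.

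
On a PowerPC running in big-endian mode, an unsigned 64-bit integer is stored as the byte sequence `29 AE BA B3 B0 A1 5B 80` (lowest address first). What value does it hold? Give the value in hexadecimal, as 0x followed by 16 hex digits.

Big-endian: lowest address holds the most-significant byte.
The bytes are already most-significant first: 0x29AEBAB3B0A15B80.

0x29AEBAB3B0A15B80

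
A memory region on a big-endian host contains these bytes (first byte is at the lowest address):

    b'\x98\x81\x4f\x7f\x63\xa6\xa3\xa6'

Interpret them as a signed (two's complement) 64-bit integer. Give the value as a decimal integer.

In big-endian order the high byte comes first in memory.
The bytes are already most-significant first: 0x98814F7F63A6A3A6.
Top bit is set, so as a signed 64-bit value this is 0x98814F7F63A6A3A6 − 2^64 = -7457592099397524570.

-7457592099397524570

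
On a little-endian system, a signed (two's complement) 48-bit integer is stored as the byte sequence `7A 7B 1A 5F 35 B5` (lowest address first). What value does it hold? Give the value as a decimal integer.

-82234143245446

Little-endian: lowest address holds the least-significant byte.
Reassemble most-significant byte first: B5 35 5F 1A 7B 7A → 0xB5355F1A7B7A.
Top bit is set, so as a signed 48-bit value this is 0xB5355F1A7B7A − 2^48 = -82234143245446.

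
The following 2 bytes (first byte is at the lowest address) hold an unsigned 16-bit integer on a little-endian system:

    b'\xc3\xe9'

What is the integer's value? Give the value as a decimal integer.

Little-endian stores the least-significant byte at the lowest address.
Reassemble most-significant byte first: E9 C3 → 0xE9C3.
0xE9C3 = 59843.

59843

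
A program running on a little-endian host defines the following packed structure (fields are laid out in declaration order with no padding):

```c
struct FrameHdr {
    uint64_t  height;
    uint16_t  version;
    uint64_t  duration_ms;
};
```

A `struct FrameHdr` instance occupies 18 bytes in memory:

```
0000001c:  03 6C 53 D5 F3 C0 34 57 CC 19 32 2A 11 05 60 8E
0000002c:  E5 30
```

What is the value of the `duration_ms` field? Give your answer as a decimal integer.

3523378826540296754

`duration_ms` follows `height` (8 B), `version` (2 B), so it starts at offset 8 + 2 = 10 and occupies 8 bytes.
Bytes at offsets 10..17: 32 2A 11 05 60 8E E5 30.
In little-endian order the low byte comes first in memory.
Reassemble most-significant byte first: 30 E5 8E 60 05 11 2A 32 → 0x30E58E6005112A32.
0x30E58E6005112A32 = 3523378826540296754.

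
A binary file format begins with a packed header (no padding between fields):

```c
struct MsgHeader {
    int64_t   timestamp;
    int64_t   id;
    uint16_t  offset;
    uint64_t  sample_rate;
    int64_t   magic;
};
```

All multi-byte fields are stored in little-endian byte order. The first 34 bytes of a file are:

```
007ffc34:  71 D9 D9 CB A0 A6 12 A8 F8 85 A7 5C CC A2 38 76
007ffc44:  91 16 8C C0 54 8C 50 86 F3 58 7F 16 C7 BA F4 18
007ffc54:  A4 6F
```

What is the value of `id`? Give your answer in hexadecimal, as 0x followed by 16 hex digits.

0x7638A2CC5CA785F8

`id` follows `timestamp` (8 bytes), so it starts at byte offset 8 and occupies 8 bytes.
Bytes at offsets 8..15: F8 85 A7 5C CC A2 38 76.
Little-endian: lowest address holds the least-significant byte.
Reassemble most-significant byte first: 76 38 A2 CC 5C A7 85 F8 → 0x7638A2CC5CA785F8.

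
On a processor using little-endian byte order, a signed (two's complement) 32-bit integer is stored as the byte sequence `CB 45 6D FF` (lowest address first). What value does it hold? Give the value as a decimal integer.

In little-endian order the low byte comes first in memory.
Reassemble most-significant byte first: FF 6D 45 CB → 0xFF6D45CB.
Top bit is set, so as a signed 32-bit value this is 0xFF6D45CB − 2^32 = -9615925.

-9615925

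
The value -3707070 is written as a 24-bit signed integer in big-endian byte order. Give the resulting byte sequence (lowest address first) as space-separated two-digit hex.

Two's complement of -3707070 in 24 bits: 3707070 = 0x3890BE; invert → 0xC76F41; add 1 → 0xC76F42.
Split into bytes (most-significant first): C7 6F 42.
Big-endian stores the most-significant byte at the lowest address.
So the memory order matches the most-significant-first order: C7 6F 42.

C7 6F 42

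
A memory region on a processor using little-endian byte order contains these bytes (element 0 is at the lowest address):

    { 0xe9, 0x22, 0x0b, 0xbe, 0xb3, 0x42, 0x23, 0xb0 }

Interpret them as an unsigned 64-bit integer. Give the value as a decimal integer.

Little-endian: lowest address holds the least-significant byte.
Reassemble most-significant byte first: B0 23 42 B3 BE 0B 22 E9 → 0xB02342B3BE0B22E9.
0xB02342B3BE0B22E9 = 12692061514615169769.

12692061514615169769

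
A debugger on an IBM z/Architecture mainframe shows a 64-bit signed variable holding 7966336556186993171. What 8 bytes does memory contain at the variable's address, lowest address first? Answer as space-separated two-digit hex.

7966336556186993171 in hexadecimal, padded to 64 bits, is 0x6E8E1CE3F0BC0213.
Split into bytes (most-significant first): 6E 8E 1C E3 F0 BC 02 13.
Big-endian: lowest address holds the most-significant byte.
So the memory order matches the most-significant-first order: 6E 8E 1C E3 F0 BC 02 13.

6E 8E 1C E3 F0 BC 02 13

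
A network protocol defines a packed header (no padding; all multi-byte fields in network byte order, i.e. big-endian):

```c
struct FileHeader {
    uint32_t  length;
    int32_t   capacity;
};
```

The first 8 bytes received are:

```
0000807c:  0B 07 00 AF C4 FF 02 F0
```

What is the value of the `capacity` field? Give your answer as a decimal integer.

`capacity` follows `length` (4 bytes), so it starts at byte offset 4 and occupies 4 bytes.
Bytes at offsets 4..7: C4 FF 02 F0.
Big-endian stores the most-significant byte at the lowest address.
The bytes are already most-significant first: 0xC4FF02F0.
Top bit is set, so as a signed 32-bit value this is 0xC4FF02F0 − 2^32 = -989920528.

-989920528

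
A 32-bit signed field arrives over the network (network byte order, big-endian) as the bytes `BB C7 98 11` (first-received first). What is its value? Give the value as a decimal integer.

In big-endian order the high byte comes first in memory.
The bytes are already most-significant first: 0xBBC79811.
Top bit is set, so as a signed 32-bit value this is 0xBBC79811 − 2^32 = -1144547311.

-1144547311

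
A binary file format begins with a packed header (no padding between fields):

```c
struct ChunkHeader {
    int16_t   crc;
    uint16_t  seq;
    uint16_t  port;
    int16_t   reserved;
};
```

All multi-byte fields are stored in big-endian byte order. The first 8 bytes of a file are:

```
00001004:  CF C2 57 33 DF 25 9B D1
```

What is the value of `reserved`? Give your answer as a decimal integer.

-25647

`reserved` follows `crc` (2 B), `seq` (2 B), `port` (2 B), so it starts at offset 2 + 2 + 2 = 6 and occupies 2 bytes.
Bytes at offsets 6..7: 9B D1.
Big-endian: lowest address holds the most-significant byte.
The bytes are already most-significant first: 0x9BD1.
Top bit is set, so as a signed 16-bit value this is 0x9BD1 − 2^16 = -25647.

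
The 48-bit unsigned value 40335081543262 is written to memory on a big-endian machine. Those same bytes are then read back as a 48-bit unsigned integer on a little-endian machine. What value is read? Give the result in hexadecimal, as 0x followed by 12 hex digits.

0x5E16353EAF24

40335081543262 in 48-bit hexadecimal is 0x24AF3E35165E.
Stored big-endian, the bytes at ascending addresses are 24 AF 3E 35 16 5E.
Read back as little-endian, the first byte is least significant, giving 0x5E16353EAF24.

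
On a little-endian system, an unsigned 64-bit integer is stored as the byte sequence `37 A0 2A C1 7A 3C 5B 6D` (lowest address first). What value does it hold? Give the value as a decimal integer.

7879958470939287607

In little-endian order the low byte comes first in memory.
Reassemble most-significant byte first: 6D 5B 3C 7A C1 2A A0 37 → 0x6D5B3C7AC12AA037.
0x6D5B3C7AC12AA037 = 7879958470939287607.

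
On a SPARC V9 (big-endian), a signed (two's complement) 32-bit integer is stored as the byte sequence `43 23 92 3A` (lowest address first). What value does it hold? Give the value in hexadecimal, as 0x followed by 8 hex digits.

0x4323923A

Big-endian: lowest address holds the most-significant byte.
The bytes are already most-significant first: 0x4323923A.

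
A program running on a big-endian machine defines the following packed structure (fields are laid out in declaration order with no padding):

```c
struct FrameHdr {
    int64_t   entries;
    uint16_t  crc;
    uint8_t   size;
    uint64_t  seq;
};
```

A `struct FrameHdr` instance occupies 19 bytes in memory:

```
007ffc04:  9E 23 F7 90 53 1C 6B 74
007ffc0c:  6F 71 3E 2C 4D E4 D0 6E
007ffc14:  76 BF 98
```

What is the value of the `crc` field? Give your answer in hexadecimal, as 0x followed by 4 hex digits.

0x6F71

`crc` follows `entries` (8 bytes), so it starts at byte offset 8 and occupies 2 bytes.
Bytes at offsets 8..9: 6F 71.
In big-endian order the high byte comes first in memory.
The bytes are already most-significant first: 0x6F71.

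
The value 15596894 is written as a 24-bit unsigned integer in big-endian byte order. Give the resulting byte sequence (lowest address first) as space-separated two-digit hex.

15596894 in hexadecimal, padded to 24 bits, is 0xEDFD5E.
Split into bytes (most-significant first): ED FD 5E.
Big-endian: lowest address holds the most-significant byte.
So the memory order matches the most-significant-first order: ED FD 5E.

ED FD 5E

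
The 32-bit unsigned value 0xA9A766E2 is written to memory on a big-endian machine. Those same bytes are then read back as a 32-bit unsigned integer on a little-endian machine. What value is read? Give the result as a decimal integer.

3798378409

Stored big-endian, the bytes at ascending addresses are A9 A7 66 E2.
Read back as little-endian, the first byte is least significant, giving 0xE266A7A9.
0xE266A7A9 = 3798378409.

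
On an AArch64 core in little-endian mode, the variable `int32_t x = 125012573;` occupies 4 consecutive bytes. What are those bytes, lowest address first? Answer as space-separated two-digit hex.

125012573 in hexadecimal, padded to 32 bits, is 0x07738A5D.
Split into bytes (most-significant first): 07 73 8A 5D.
Little-endian: lowest address holds the least-significant byte.
So at ascending addresses the bytes are 5D 8A 73 07.

5D 8A 73 07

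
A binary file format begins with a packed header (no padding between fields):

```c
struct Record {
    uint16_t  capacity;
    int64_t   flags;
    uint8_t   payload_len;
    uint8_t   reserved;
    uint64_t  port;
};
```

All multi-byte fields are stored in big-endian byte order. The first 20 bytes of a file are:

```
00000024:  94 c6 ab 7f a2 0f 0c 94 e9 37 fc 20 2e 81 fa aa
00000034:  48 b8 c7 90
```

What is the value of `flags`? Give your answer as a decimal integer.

`flags` follows `capacity` (2 bytes), so it starts at byte offset 2 and occupies 8 bytes.
Bytes at offsets 2..9: AB 7F A2 0F 0C 94 E9 37.
In big-endian order the high byte comes first in memory.
The bytes are already most-significant first: 0xAB7FA20F0C94E937.
Top bit is set, so as a signed 64-bit value this is 0xAB7FA20F0C94E937 − 2^64 = -6088969985662326473.

-6088969985662326473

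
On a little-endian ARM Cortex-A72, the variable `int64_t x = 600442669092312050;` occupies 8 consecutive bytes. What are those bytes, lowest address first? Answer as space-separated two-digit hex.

600442669092312050 in hexadecimal, padded to 64 bits, is 0x0855336D1F3C13F2.
Split into bytes (most-significant first): 08 55 33 6D 1F 3C 13 F2.
Little-endian: lowest address holds the least-significant byte.
So at ascending addresses the bytes are F2 13 3C 1F 6D 33 55 08.

F2 13 3C 1F 6D 33 55 08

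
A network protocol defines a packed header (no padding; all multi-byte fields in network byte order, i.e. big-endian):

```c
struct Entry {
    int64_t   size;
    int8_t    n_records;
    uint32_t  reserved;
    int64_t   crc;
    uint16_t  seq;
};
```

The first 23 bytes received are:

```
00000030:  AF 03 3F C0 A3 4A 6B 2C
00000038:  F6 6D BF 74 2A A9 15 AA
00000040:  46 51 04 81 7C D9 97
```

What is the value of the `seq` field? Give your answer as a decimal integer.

`seq` follows `size` (8 B), `n_records` (1 B), `reserved` (4 B), `crc` (8 B), so it starts at offset 8 + 1 + 4 + 8 = 21 and occupies 2 bytes.
Bytes at offsets 21..22: D9 97.
In big-endian order the high byte comes first in memory.
The bytes are already most-significant first: 0xD997.
0xD997 = 55703.

55703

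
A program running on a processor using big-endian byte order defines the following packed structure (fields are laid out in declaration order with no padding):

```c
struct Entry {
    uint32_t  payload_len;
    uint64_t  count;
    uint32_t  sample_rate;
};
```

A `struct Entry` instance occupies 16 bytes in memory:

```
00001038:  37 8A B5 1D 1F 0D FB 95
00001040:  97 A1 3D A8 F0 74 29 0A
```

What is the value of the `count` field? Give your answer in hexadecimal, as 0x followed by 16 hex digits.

0x1F0DFB9597A13DA8

`count` follows `payload_len` (4 bytes), so it starts at byte offset 4 and occupies 8 bytes.
Bytes at offsets 4..11: 1F 0D FB 95 97 A1 3D A8.
Big-endian stores the most-significant byte at the lowest address.
The bytes are already most-significant first: 0x1F0DFB9597A13DA8.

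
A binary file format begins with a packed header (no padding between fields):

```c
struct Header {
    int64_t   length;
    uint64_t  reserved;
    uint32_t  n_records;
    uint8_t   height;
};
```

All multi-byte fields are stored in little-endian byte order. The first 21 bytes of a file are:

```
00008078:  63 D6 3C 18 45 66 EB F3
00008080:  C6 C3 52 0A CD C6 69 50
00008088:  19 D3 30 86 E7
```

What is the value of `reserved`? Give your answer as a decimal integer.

`reserved` follows `length` (8 bytes), so it starts at byte offset 8 and occupies 8 bytes.
Bytes at offsets 8..15: C6 C3 52 0A CD C6 69 50.
Little-endian: lowest address holds the least-significant byte.
Reassemble most-significant byte first: 50 69 C6 CD 0A 52 C3 C6 → 0x5069C6CD0A52C3C6.
0x5069C6CD0A52C3C6 = 5794380979532645318.

5794380979532645318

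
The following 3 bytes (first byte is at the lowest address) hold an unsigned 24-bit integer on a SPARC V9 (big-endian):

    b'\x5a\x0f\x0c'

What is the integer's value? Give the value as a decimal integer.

Big-endian: lowest address holds the most-significant byte.
The bytes are already most-significant first: 0x5A0F0C.
0x5A0F0C = 5902092.

5902092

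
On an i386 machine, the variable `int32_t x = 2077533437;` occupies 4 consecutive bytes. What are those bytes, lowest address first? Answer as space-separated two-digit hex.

2077533437 in hexadecimal, padded to 32 bits, is 0x7BD4A4FD.
Split into bytes (most-significant first): 7B D4 A4 FD.
Little-endian: lowest address holds the least-significant byte.
So at ascending addresses the bytes are FD A4 D4 7B.

FD A4 D4 7B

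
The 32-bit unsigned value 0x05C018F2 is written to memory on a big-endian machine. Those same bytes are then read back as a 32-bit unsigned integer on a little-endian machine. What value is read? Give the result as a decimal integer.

Stored big-endian, the bytes at ascending addresses are 05 C0 18 F2.
Read back as little-endian, the first byte is least significant, giving 0xF218C005.
0xF218C005 = 4061708293.

4061708293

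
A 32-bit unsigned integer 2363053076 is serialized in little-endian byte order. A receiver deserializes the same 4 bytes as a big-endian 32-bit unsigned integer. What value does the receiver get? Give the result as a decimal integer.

2363053076 in 32-bit hexadecimal is 0x8CD95414.
Stored little-endian, the bytes at ascending addresses are 14 54 D9 8C.
Read back as big-endian, the last byte is least significant, giving 0x1454D98C.
0x1454D98C = 341105036.

341105036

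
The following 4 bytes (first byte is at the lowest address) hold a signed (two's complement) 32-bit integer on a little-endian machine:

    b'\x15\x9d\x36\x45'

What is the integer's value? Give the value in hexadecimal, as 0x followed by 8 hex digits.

0x45369D15

In little-endian order the low byte comes first in memory.
Reassemble most-significant byte first: 45 36 9D 15 → 0x45369D15.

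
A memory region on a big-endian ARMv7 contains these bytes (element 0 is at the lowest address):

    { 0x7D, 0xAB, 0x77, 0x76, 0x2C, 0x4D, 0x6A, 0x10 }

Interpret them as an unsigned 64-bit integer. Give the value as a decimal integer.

9055462825191631376

Big-endian stores the most-significant byte at the lowest address.
The bytes are already most-significant first: 0x7DAB77762C4D6A10.
0x7DAB77762C4D6A10 = 9055462825191631376.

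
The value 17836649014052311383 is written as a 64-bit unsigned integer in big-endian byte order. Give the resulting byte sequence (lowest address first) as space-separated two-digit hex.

17836649014052311383 in hexadecimal, padded to 64 bits, is 0xF78881C691E8D157.
Split into bytes (most-significant first): F7 88 81 C6 91 E8 D1 57.
Big-endian stores the most-significant byte at the lowest address.
So the memory order matches the most-significant-first order: F7 88 81 C6 91 E8 D1 57.

F7 88 81 C6 91 E8 D1 57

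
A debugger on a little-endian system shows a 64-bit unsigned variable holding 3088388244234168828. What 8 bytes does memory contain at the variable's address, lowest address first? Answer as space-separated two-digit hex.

3088388244234168828 in hexadecimal, padded to 64 bits, is 0x2ADC28BEC211E9FC.
Split into bytes (most-significant first): 2A DC 28 BE C2 11 E9 FC.
In little-endian order the low byte comes first in memory.
So at ascending addresses the bytes are FC E9 11 C2 BE 28 DC 2A.

FC E9 11 C2 BE 28 DC 2A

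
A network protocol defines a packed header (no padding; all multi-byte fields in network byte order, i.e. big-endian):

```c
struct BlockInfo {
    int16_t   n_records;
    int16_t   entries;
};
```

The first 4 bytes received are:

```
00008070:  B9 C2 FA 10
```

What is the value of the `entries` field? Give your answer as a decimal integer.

-1520

`entries` follows `n_records` (2 bytes), so it starts at byte offset 2 and occupies 2 bytes.
Bytes at offsets 2..3: FA 10.
In big-endian order the high byte comes first in memory.
The bytes are already most-significant first: 0xFA10.
Top bit is set, so as a signed 16-bit value this is 0xFA10 − 2^16 = -1520.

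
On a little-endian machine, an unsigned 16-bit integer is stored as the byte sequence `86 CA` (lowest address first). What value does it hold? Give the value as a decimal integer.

In little-endian order the low byte comes first in memory.
Reassemble most-significant byte first: CA 86 → 0xCA86.
0xCA86 = 51846.

51846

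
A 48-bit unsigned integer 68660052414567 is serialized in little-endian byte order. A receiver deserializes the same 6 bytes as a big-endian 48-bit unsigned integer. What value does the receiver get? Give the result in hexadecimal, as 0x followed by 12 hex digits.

0x67D0082A723E

68660052414567 in 48-bit hexadecimal is 0x3E722A08D067.
Stored little-endian, the bytes at ascending addresses are 67 D0 08 2A 72 3E.
Read back as big-endian, the last byte is least significant, giving 0x67D0082A723E.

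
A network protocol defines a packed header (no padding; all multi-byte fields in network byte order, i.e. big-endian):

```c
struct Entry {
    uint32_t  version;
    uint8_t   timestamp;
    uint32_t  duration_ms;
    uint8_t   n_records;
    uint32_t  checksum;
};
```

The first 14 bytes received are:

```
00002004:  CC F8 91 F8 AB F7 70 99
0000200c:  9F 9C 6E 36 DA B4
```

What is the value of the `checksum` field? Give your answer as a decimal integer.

1849088692

`checksum` follows `version` (4 B), `timestamp` (1 B), `duration_ms` (4 B), `n_records` (1 B), so it starts at offset 4 + 1 + 4 + 1 = 10 and occupies 4 bytes.
Bytes at offsets 10..13: 6E 36 DA B4.
Big-endian: lowest address holds the most-significant byte.
The bytes are already most-significant first: 0x6E36DAB4.
0x6E36DAB4 = 1849088692.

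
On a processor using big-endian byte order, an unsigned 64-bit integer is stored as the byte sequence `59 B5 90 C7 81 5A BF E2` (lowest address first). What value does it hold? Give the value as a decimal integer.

In big-endian order the high byte comes first in memory.
The bytes are already most-significant first: 0x59B590C7815ABFE2.
0x59B590C7815ABFE2 = 6464232026703314914.

6464232026703314914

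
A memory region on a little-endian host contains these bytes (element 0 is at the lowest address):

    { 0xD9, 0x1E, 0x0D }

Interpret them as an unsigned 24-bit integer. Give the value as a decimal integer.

859865

In little-endian order the low byte comes first in memory.
Reassemble most-significant byte first: 0D 1E D9 → 0x0D1ED9.
0x0D1ED9 = 859865.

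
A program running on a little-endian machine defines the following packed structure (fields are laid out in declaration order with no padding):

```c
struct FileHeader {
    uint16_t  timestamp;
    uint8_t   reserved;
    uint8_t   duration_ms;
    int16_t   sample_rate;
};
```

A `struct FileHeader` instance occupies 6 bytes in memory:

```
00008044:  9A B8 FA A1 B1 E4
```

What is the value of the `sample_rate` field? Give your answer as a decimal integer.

-6991

`sample_rate` follows `timestamp` (2 B), `reserved` (1 B), `duration_ms` (1 B), so it starts at offset 2 + 1 + 1 = 4 and occupies 2 bytes.
Bytes at offsets 4..5: B1 E4.
Little-endian stores the least-significant byte at the lowest address.
Reassemble most-significant byte first: E4 B1 → 0xE4B1.
Top bit is set, so as a signed 16-bit value this is 0xE4B1 − 2^16 = -6991.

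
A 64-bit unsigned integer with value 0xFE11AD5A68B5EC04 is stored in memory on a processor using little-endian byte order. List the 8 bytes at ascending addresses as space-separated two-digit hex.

Split into bytes (most-significant first): FE 11 AD 5A 68 B5 EC 04.
Little-endian: lowest address holds the least-significant byte.
So at ascending addresses the bytes are 04 EC B5 68 5A AD 11 FE.

04 EC B5 68 5A AD 11 FE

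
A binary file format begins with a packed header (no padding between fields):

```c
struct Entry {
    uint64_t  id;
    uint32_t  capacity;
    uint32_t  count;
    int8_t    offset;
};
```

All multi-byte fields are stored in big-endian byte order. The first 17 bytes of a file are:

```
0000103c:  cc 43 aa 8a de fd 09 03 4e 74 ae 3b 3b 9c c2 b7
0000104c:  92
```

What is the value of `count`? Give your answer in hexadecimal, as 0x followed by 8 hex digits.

0x3B9CC2B7

`count` follows `id` (8 B), `capacity` (4 B), so it starts at offset 8 + 4 = 12 and occupies 4 bytes.
Bytes at offsets 12..15: 3B 9C C2 B7.
Big-endian: lowest address holds the most-significant byte.
The bytes are already most-significant first: 0x3B9CC2B7.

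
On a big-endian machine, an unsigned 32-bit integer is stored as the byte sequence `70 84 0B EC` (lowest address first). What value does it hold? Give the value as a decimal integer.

1887701996

Big-endian stores the most-significant byte at the lowest address.
The bytes are already most-significant first: 0x70840BEC.
0x70840BEC = 1887701996.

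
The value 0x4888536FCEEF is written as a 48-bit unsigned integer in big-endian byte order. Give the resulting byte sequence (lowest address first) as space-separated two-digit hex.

48 88 53 6F CE EF

Split into bytes (most-significant first): 48 88 53 6F CE EF.
Big-endian stores the most-significant byte at the lowest address.
So the memory order matches the most-significant-first order: 48 88 53 6F CE EF.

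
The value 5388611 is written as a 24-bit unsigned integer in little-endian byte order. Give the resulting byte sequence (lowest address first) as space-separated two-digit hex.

43 39 52

5388611 in hexadecimal, padded to 24 bits, is 0x523943.
Split into bytes (most-significant first): 52 39 43.
Little-endian: lowest address holds the least-significant byte.
So at ascending addresses the bytes are 43 39 52.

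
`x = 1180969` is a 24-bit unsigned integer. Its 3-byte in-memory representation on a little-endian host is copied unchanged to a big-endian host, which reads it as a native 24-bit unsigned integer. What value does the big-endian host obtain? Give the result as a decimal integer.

1180969 in 24-bit hexadecimal is 0x120529.
Stored little-endian, the bytes at ascending addresses are 29 05 12.
Read back as big-endian, the last byte is least significant, giving 0x290512.
0x290512 = 2688274.

2688274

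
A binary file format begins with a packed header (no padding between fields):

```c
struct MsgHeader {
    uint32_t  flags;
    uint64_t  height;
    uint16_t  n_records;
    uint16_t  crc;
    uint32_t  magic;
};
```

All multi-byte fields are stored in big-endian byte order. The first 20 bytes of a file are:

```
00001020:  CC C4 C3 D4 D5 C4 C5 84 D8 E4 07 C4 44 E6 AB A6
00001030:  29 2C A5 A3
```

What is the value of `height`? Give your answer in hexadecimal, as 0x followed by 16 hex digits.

`height` follows `flags` (4 bytes), so it starts at byte offset 4 and occupies 8 bytes.
Bytes at offsets 4..11: D5 C4 C5 84 D8 E4 07 C4.
Big-endian: lowest address holds the most-significant byte.
The bytes are already most-significant first: 0xD5C4C584D8E407C4.

0xD5C4C584D8E407C4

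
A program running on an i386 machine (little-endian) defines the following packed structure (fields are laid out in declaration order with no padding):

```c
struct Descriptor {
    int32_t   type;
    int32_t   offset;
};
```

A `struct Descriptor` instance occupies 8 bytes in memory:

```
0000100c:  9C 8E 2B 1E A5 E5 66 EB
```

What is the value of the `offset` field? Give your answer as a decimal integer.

`offset` follows `type` (4 bytes), so it starts at byte offset 4 and occupies 4 bytes.
Bytes at offsets 4..7: A5 E5 66 EB.
Little-endian stores the least-significant byte at the lowest address.
Reassemble most-significant byte first: EB 66 E5 A5 → 0xEB66E5A5.
Top bit is set, so as a signed 32-bit value this is 0xEB66E5A5 − 2^32 = -345578075.

-345578075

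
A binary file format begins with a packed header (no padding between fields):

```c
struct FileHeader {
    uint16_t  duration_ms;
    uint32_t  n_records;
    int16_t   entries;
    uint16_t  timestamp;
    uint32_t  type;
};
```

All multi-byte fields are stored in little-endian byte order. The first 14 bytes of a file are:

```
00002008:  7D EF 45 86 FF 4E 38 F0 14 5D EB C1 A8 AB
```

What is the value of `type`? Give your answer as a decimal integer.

2879963627

`type` follows `duration_ms` (2 B), `n_records` (4 B), `entries` (2 B), `timestamp` (2 B), so it starts at offset 2 + 4 + 2 + 2 = 10 and occupies 4 bytes.
Bytes at offsets 10..13: EB C1 A8 AB.
Little-endian: lowest address holds the least-significant byte.
Reassemble most-significant byte first: AB A8 C1 EB → 0xABA8C1EB.
0xABA8C1EB = 2879963627.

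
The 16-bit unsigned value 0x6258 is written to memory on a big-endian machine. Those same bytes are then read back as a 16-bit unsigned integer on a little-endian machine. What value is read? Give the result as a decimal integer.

Stored big-endian, the bytes at ascending addresses are 62 58.
Read back as little-endian, the first byte is least significant, giving 0x5862.
0x5862 = 22626.

22626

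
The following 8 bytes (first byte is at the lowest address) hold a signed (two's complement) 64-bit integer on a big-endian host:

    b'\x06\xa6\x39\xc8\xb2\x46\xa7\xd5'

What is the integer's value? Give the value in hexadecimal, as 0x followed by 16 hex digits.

0x06A639C8B246A7D5

Big-endian stores the most-significant byte at the lowest address.
The bytes are already most-significant first: 0x06A639C8B246A7D5.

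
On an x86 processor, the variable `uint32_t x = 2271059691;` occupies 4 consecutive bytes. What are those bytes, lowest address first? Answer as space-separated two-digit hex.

EB 9E 5D 87

2271059691 in hexadecimal, padded to 32 bits, is 0x875D9EEB.
Split into bytes (most-significant first): 87 5D 9E EB.
Little-endian stores the least-significant byte at the lowest address.
So at ascending addresses the bytes are EB 9E 5D 87.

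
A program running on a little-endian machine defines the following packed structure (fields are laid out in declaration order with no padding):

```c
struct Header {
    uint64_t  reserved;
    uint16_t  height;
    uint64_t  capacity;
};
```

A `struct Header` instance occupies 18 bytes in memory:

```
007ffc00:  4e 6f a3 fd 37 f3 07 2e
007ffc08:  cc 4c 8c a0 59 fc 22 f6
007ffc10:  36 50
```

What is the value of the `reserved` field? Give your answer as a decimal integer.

3316887072385757006

`reserved` is the first field, at byte offset 0, occupying 8 bytes.
Bytes at offsets 0..7: 4E 6F A3 FD 37 F3 07 2E.
Little-endian: lowest address holds the least-significant byte.
Reassemble most-significant byte first: 2E 07 F3 37 FD A3 6F 4E → 0x2E07F337FDA36F4E.
0x2E07F337FDA36F4E = 3316887072385757006.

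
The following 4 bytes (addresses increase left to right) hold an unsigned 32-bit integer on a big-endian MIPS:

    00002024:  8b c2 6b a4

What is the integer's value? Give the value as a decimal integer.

2344774564

Big-endian: lowest address holds the most-significant byte.
The bytes are already most-significant first: 0x8BC26BA4.
0x8BC26BA4 = 2344774564.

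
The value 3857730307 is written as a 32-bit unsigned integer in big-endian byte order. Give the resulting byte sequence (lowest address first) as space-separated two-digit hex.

E5 F0 4B 03

3857730307 in hexadecimal, padded to 32 bits, is 0xE5F04B03.
Split into bytes (most-significant first): E5 F0 4B 03.
Big-endian: lowest address holds the most-significant byte.
So the memory order matches the most-significant-first order: E5 F0 4B 03.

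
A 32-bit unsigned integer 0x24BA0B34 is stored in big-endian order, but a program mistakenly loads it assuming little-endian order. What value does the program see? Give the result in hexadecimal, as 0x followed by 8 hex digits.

0x340BBA24

Stored big-endian, the bytes at ascending addresses are 24 BA 0B 34.
Read back as little-endian, the first byte is least significant, giving 0x340BBA24.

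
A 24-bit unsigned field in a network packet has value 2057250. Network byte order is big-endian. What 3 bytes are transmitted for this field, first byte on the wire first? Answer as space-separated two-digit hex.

1F 64 22

2057250 in hexadecimal, padded to 24 bits, is 0x1F6422.
Split into bytes (most-significant first): 1F 64 22.
In big-endian order the high byte comes first in memory.
So the memory order matches the most-significant-first order: 1F 64 22.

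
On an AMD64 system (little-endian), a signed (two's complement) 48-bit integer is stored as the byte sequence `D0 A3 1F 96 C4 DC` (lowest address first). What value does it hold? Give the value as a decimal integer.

In little-endian order the low byte comes first in memory.
Reassemble most-significant byte first: DC C4 96 1F A3 D0 → 0xDCC4961FA3D0.
Top bit is set, so as a signed 48-bit value this is 0xDCC4961FA3D0 − 2^48 = -38738086353968.

-38738086353968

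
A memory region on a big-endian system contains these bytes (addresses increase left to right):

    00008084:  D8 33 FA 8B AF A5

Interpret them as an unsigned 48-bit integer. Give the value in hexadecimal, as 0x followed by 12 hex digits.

0xD833FA8BAFA5

Big-endian stores the most-significant byte at the lowest address.
The bytes are already most-significant first: 0xD833FA8BAFA5.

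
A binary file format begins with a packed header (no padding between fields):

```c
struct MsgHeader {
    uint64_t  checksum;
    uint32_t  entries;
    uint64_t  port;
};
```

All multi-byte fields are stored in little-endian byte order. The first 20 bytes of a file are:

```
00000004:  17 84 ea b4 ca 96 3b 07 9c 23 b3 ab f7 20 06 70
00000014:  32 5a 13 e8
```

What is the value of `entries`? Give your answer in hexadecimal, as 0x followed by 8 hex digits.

0xABB3239C

`entries` follows `checksum` (8 bytes), so it starts at byte offset 8 and occupies 4 bytes.
Bytes at offsets 8..11: 9C 23 B3 AB.
Little-endian: lowest address holds the least-significant byte.
Reassemble most-significant byte first: AB B3 23 9C → 0xABB3239C.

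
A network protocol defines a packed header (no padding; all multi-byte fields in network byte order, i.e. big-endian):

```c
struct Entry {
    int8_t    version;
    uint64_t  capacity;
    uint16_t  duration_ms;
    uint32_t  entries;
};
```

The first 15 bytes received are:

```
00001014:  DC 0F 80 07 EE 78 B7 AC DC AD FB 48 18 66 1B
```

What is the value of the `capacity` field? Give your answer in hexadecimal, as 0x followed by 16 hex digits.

0x0F8007EE78B7ACDC

`capacity` follows `version` (1 byte), so it starts at byte offset 1 and occupies 8 bytes.
Bytes at offsets 1..8: 0F 80 07 EE 78 B7 AC DC.
Big-endian: lowest address holds the most-significant byte.
The bytes are already most-significant first: 0x0F8007EE78B7ACDC.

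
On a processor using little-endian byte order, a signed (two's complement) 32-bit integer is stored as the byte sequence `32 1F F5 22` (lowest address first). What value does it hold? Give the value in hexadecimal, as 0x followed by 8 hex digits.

Little-endian: lowest address holds the least-significant byte.
Reassemble most-significant byte first: 22 F5 1F 32 → 0x22F51F32.

0x22F51F32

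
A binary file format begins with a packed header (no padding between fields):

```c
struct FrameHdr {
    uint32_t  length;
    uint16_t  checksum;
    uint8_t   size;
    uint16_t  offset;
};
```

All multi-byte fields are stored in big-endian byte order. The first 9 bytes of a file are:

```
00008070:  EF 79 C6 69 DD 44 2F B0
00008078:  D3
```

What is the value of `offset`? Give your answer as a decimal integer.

`offset` follows `length` (4 B), `checksum` (2 B), `size` (1 B), so it starts at offset 4 + 2 + 1 = 7 and occupies 2 bytes.
Bytes at offsets 7..8: B0 D3.
In big-endian order the high byte comes first in memory.
The bytes are already most-significant first: 0xB0D3.
0xB0D3 = 45267.

45267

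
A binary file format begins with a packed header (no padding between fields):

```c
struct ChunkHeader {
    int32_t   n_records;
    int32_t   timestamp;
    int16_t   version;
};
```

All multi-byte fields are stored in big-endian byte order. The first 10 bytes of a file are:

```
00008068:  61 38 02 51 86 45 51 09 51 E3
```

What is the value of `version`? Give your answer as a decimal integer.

20963

`version` follows `n_records` (4 B), `timestamp` (4 B), so it starts at offset 4 + 4 = 8 and occupies 2 bytes.
Bytes at offsets 8..9: 51 E3.
Big-endian stores the most-significant byte at the lowest address.
The bytes are already most-significant first: 0x51E3.
0x51E3 = 20963.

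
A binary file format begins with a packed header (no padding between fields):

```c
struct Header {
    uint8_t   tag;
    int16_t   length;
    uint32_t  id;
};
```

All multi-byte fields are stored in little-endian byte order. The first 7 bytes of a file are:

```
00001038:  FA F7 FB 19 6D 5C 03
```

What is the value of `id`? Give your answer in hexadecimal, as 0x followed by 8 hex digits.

`id` follows `tag` (1 B), `length` (2 B), so it starts at offset 1 + 2 = 3 and occupies 4 bytes.
Bytes at offsets 3..6: 19 6D 5C 03.
In little-endian order the low byte comes first in memory.
Reassemble most-significant byte first: 03 5C 6D 19 → 0x035C6D19.

0x035C6D19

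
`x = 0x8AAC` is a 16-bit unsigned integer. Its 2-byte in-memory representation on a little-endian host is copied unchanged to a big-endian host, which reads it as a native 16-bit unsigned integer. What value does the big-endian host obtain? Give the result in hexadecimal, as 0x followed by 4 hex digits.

Stored little-endian, the bytes at ascending addresses are AC 8A.
Read back as big-endian, the last byte is least significant, giving 0xAC8A.

0xAC8A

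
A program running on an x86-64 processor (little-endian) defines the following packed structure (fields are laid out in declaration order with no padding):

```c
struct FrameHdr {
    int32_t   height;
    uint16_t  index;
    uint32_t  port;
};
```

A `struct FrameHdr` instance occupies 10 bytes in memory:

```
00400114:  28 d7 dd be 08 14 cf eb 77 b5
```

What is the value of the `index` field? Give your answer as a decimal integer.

5128

`index` follows `height` (4 bytes), so it starts at byte offset 4 and occupies 2 bytes.
Bytes at offsets 4..5: 08 14.
Little-endian: lowest address holds the least-significant byte.
Reassemble most-significant byte first: 14 08 → 0x1408.
0x1408 = 5128.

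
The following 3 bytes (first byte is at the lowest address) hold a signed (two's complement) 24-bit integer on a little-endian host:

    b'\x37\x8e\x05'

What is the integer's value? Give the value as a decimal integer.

364087

Little-endian stores the least-significant byte at the lowest address.
Reassemble most-significant byte first: 05 8E 37 → 0x058E37.
0x058E37 = 364087.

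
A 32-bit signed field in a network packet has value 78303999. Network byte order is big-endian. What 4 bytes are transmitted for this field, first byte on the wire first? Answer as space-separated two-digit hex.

04 AA D2 FF

78303999 in hexadecimal, padded to 32 bits, is 0x04AAD2FF.
Split into bytes (most-significant first): 04 AA D2 FF.
In big-endian order the high byte comes first in memory.
So the memory order matches the most-significant-first order: 04 AA D2 FF.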